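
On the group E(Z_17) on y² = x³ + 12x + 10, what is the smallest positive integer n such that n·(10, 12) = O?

4

2P: tangent at (10, 12): λ = (3·10² + 12)/(2·12) ≡ 6/7. 7⁻¹ ≡ 5 (mod 17) since 7·5 = 35 ≡ 1, so λ ≡ 6·5 ≡ 13.
  x = λ² - 10 - 10 = 169 - 20 ≡ 13; y = λ·(10 - 13) - 12 ≡ 0. → (13, 0)
3P: (13, 0) + (10, 12). λ = (12 - 0)/(10 - 13) ≡ 12/14 mod 17. 14⁻¹ ≡ 11 (mod 17) since 14·11 = 154 ≡ 1, so λ ≡ 13.
  x = λ² - 13 - 10 = 169 - 23 ≡ 10; y = λ·(13 - 10) - 0 ≡ 5. → (10, 5)
4P: (10, 5) + (10, 12): same x and y₁ ≡ -y₂, so the sum is O.
4P = O, so the order is 4.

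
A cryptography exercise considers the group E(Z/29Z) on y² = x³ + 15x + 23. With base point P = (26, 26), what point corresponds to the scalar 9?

Double-and-add on 9 = (1001)₂. Start with P = (26, 26) for the leading 1-bit.
double: tangent at (26, 26): λ = (3·26² + 15)/(2·26) ≡ 13/23. 23⁻¹ ≡ 24 (mod 29) since 23·24 = 552 ≡ 1, so λ ≡ 13·24 ≡ 22.
  x = λ² - 26 - 26 = 484 - 52 ≡ 26; y = λ·(26 - 26) - 26 ≡ 3. → (26, 3)
double: tangent at (26, 3): λ = (3·26² + 15)/(2·3) ≡ 13/6. 6⁻¹ ≡ 5 (mod 29), so λ ≡ 13·5 ≡ 7.
  x = λ² - 26 - 26 = 49 - 52 ≡ 26; y = λ·(26 - 26) - 3 ≡ 26. → (26, 26)
double: tangent at (26, 26): λ = (3·26² + 15)/(2·26) ≡ 13/23. 23⁻¹ ≡ 24 (mod 29), so λ ≡ 13·24 ≡ 22.
  x = λ² - 26 - 26 = 484 - 52 ≡ 26; y = λ·(26 - 26) - 26 ≡ 3. → (26, 3)
add P: (26, 3) + (26, 26): same x and y₁ ≡ -y₂, so the sum is 𝒪.

O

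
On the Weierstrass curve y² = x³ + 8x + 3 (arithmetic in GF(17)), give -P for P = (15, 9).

-(15, 9) = (15, -9 mod 17) = (15, 8).

(15, 8)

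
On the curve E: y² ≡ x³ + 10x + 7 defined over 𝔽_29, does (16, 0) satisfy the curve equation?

yes

y² = 0² ≡ 0; x³ + 10x + 7 = 4263 ≡ 0 (mod 29). 0 = 0.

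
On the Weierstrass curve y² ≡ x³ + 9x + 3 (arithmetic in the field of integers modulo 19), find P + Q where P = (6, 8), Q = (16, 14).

(6, 8) + (16, 14). λ = (14 - 8)/(16 - 6) ≡ 6/10 mod 19. 10⁻¹ ≡ 2 (mod 19), so λ ≡ 12.
  x = λ² - 6 - 16 = 144 - 22 ≡ 8; y = λ·(6 - 8) - 8 ≡ 6. → (8, 6)

(8, 6)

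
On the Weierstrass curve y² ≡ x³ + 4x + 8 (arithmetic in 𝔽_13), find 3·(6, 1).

Write Q = (6, 1).
Repeated addition: build up to 3Q.
2Q: tangent at (6, 1): λ = (3·6² + 4)/(2·1) ≡ 8/2. 2⁻¹ ≡ 7 (mod 13) since 2·7 = 14 ≡ 1, so λ ≡ 8·7 ≡ 4.
  x = λ² - 6 - 6 = 16 - 12 ≡ 4; y = λ·(6 - 4) - 1 ≡ 7. → (4, 7)
3Q: (4, 7) + (6, 1). λ = (1 - 7)/(6 - 4) ≡ 7/2 mod 13. 2⁻¹ ≡ 7 (mod 13), so λ ≡ 10.
  x = λ² - 4 - 6 = 100 - 10 ≡ 12; y = λ·(4 - 12) - 7 ≡ 4. → (12, 4)

(12, 4)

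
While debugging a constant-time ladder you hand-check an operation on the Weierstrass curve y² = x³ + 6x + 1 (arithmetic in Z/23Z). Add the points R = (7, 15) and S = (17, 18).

(7, 15) + (17, 18). λ = (18 - 15)/(17 - 7) ≡ 3/10 mod 23. 10⁻¹ ≡ 7 (mod 23) since 10·7 = 70 ≡ 1, so λ ≡ 21.
  x = λ² - 7 - 17 = 441 - 24 ≡ 3; y = λ·(7 - 3) - 15 ≡ 0. → (3, 0)

(3, 0)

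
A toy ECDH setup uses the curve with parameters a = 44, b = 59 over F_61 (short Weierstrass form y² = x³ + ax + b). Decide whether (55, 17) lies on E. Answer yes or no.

y² = 17² ≡ 45; x³ + 44x + 59 = 168854 ≡ 6 (mod 61). 45 ≠ 6.

no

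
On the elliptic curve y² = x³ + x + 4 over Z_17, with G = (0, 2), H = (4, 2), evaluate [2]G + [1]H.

First 2G:
Repeated addition: build up to 2G.
2G: tangent at (0, 2): λ = (3·0² + 1)/(2·2) ≡ 1/4. 4⁻¹ ≡ 13 (mod 17), so λ ≡ 1·13 ≡ 13.
  x = λ² - 0 - 0 = 169 - 0 ≡ 16; y = λ·(0 - 16) - 2 ≡ 11. → (16, 11)
2G = (16, 11).
Finally 2G + H:
(16, 11) + (4, 2). λ = (2 - 11)/(4 - 16) ≡ 8/5 mod 17. 5⁻¹ ≡ 7 (mod 17), so λ ≡ 5.
  x = λ² - 16 - 4 = 25 - 20 ≡ 5; y = λ·(16 - 5) - 11 ≡ 10. → (5, 10)

(5, 10)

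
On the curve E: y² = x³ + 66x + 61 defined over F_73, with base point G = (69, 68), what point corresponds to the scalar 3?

(58, 52)

Repeated addition: build up to 3G.
2G: tangent at (69, 68): λ = (3·69² + 66)/(2·68) ≡ 41/63. 63⁻¹ ≡ 51 (mod 73) since 63·51 = 3213 ≡ 1, so λ ≡ 41·51 ≡ 47.
  x = λ² - 69 - 69 = 2209 - 138 ≡ 27; y = λ·(69 - 27) - 68 ≡ 8. → (27, 8)
3G: (27, 8) + (69, 68). λ = (68 - 8)/(69 - 27) ≡ 60/42 mod 73. 42⁻¹ ≡ 40 (mod 73) since 42·40 = 1680 ≡ 1, so λ ≡ 64.
  x = λ² - 27 - 69 = 4096 - 96 ≡ 58; y = λ·(27 - 58) - 8 ≡ 52. → (58, 52)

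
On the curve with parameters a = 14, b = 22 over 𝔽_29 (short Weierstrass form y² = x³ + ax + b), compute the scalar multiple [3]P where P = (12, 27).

(0, 14)

Repeated addition: build up to 3P.
2P: tangent at (12, 27): λ = (3·12² + 14)/(2·27) ≡ 11/25. 25⁻¹ ≡ 7 (mod 29), so λ ≡ 11·7 ≡ 19.
  x = λ² - 12 - 12 = 361 - 24 ≡ 18; y = λ·(12 - 18) - 27 ≡ 4. → (18, 4)
3P: (18, 4) + (12, 27). λ = (27 - 4)/(12 - 18) ≡ 23/23 mod 29. 23⁻¹ ≡ 24 (mod 29), so λ ≡ 1.
  x = λ² - 18 - 12 = 1 - 30 ≡ 0; y = λ·(18 - 0) - 4 ≡ 14. → (0, 14)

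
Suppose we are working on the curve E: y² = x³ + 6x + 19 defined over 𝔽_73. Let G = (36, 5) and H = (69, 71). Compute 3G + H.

(57, 39)

First 3G:
Repeated addition: build up to 3G.
2G: tangent at (36, 5): λ = (3·36² + 6)/(2·5) ≡ 25/10. 10⁻¹ ≡ 22 (mod 73) since 10·22 = 220 ≡ 1, so λ ≡ 25·22 ≡ 39.
  x = λ² - 36 - 36 = 1521 - 72 ≡ 62; y = λ·(36 - 62) - 5 ≡ 3. → (62, 3)
3G: (62, 3) + (36, 5). λ = (5 - 3)/(36 - 62) ≡ 2/47 mod 73. 47⁻¹ ≡ 14 (mod 73), so λ ≡ 28.
  x = λ² - 62 - 36 = 784 - 98 ≡ 29; y = λ·(62 - 29) - 3 ≡ 45. → (29, 45)
3G = (29, 45).
Finally 3G + H:
(29, 45) + (69, 71). λ = (71 - 45)/(69 - 29) ≡ 26/40 mod 73. 40⁻¹ ≡ 42 (mod 73), so λ ≡ 70.
  x = λ² - 29 - 69 = 4900 - 98 ≡ 57; y = λ·(29 - 57) - 45 ≡ 39. → (57, 39)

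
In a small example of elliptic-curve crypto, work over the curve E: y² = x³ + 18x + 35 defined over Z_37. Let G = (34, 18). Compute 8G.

Repeated addition: build up to 8G.
2G: tangent at (34, 18): λ = (3·34² + 18)/(2·18) ≡ 8/36. 36⁻¹ ≡ 36 (mod 37), so λ ≡ 8·36 ≡ 29.
  x = λ² - 34 - 34 = 841 - 68 ≡ 33; y = λ·(34 - 33) - 18 ≡ 11. → (33, 11)
3G: (33, 11) + (34, 18). λ = (18 - 11)/(34 - 33) ≡ 7/1 mod 37. 1⁻¹ ≡ 1 (mod 37), so λ ≡ 7.
  x = λ² - 33 - 34 = 49 - 67 ≡ 19; y = λ·(33 - 19) - 11 ≡ 13. → (19, 13)
4G: (19, 13) + (34, 18). λ = (18 - 13)/(34 - 19) ≡ 5/15 mod 37. 15⁻¹ ≡ 5 (mod 37), so λ ≡ 25.
  x = λ² - 19 - 34 = 625 - 53 ≡ 17; y = λ·(19 - 17) - 13 ≡ 0. → (17, 0)
5G: (17, 0) + (34, 18). λ = (18 - 0)/(34 - 17) ≡ 18/17 mod 37. 17⁻¹ ≡ 24 (mod 37) since 17·24 = 408 ≡ 1, so λ ≡ 25.
  x = λ² - 17 - 34 = 625 - 51 ≡ 19; y = λ·(17 - 19) - 0 ≡ 24. → (19, 24)
6G: (19, 24) + (34, 18). λ = (18 - 24)/(34 - 19) ≡ 31/15 mod 37. 15⁻¹ ≡ 5 (mod 37) since 15·5 = 75 ≡ 1, so λ ≡ 7.
  x = λ² - 19 - 34 = 49 - 53 ≡ 33; y = λ·(19 - 33) - 24 ≡ 26. → (33, 26)
7G: (33, 26) + (34, 18). λ = (18 - 26)/(34 - 33) ≡ 29/1 mod 37. 1⁻¹ ≡ 1 (mod 37) since 1·1 = 1 ≡ 1, so λ ≡ 29.
  x = λ² - 33 - 34 = 841 - 67 ≡ 34; y = λ·(33 - 34) - 26 ≡ 19. → (34, 19)
8G: (34, 19) + (34, 18): same x and y₁ ≡ -y₂, so the sum is 𝒪.

O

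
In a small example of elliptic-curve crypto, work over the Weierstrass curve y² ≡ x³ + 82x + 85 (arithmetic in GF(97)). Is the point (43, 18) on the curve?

y² = 18² ≡ 33; x³ + 82x + 85 = 83118 ≡ 86 (mod 97). 33 ≠ 86.

no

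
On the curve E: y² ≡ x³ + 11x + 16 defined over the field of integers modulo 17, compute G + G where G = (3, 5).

(3, 12)

tangent at (3, 5): λ = (3·3² + 11)/(2·5) ≡ 4/10. 10⁻¹ ≡ 12 (mod 17), so λ ≡ 4·12 ≡ 14.
  x = λ² - 3 - 3 = 196 - 6 ≡ 3; y = λ·(3 - 3) - 5 ≡ 12. → (3, 12)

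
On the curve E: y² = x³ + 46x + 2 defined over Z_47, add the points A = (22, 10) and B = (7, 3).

(46, 7)

(22, 10) + (7, 3). λ = (3 - 10)/(7 - 22) ≡ 40/32 mod 47. 32⁻¹ ≡ 25 (mod 47), so λ ≡ 13.
  x = λ² - 22 - 7 = 169 - 29 ≡ 46; y = λ·(22 - 46) - 10 ≡ 7. → (46, 7)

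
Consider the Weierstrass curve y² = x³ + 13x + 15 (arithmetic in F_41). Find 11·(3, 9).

Write G = (3, 9).
Double-and-add on 11 = (1011)₂. Start with G = (3, 9) for the leading 1-bit.
double: tangent at (3, 9): λ = (3·3² + 13)/(2·9) ≡ 40/18. 18⁻¹ ≡ 16 (mod 41) since 18·16 = 288 ≡ 1, so λ ≡ 40·16 ≡ 25.
  x = λ² - 3 - 3 = 625 - 6 ≡ 4; y = λ·(3 - 4) - 9 ≡ 7. → (4, 7)
double: tangent at (4, 7): λ = (3·4² + 13)/(2·7) ≡ 20/14. 14⁻¹ ≡ 3 (mod 41), so λ ≡ 20·3 ≡ 19.
  x = λ² - 4 - 4 = 361 - 8 ≡ 25; y = λ·(4 - 25) - 7 ≡ 4. → (25, 4)
add G: (25, 4) + (3, 9). λ = (9 - 4)/(3 - 25) ≡ 5/19 mod 41. 19⁻¹ ≡ 13 (mod 41), so λ ≡ 24.
  x = λ² - 25 - 3 = 576 - 28 ≡ 15; y = λ·(25 - 15) - 4 ≡ 31. → (15, 31)
double: tangent at (15, 31): λ = (3·15² + 13)/(2·31) ≡ 32/21. 21⁻¹ ≡ 2 (mod 41) since 21·2 = 42 ≡ 1, so λ ≡ 32·2 ≡ 23.
  x = λ² - 15 - 15 = 529 - 30 ≡ 7; y = λ·(15 - 7) - 31 ≡ 30. → (7, 30)
add G: (7, 30) + (3, 9). λ = (9 - 30)/(3 - 7) ≡ 20/37 mod 41. 37⁻¹ ≡ 10 (mod 41), so λ ≡ 36.
  x = λ² - 7 - 3 = 1296 - 10 ≡ 15; y = λ·(7 - 15) - 30 ≡ 10. → (15, 10)

(15, 10)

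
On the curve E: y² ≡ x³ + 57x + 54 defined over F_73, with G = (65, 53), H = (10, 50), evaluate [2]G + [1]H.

First 2G:
Repeated addition: build up to 2G.
2G: tangent at (65, 53): λ = (3·65² + 57)/(2·53) ≡ 30/33. 33⁻¹ ≡ 31 (mod 73) since 33·31 = 1023 ≡ 1, so λ ≡ 30·31 ≡ 54.
  x = λ² - 65 - 65 = 2916 - 130 ≡ 12; y = λ·(65 - 12) - 53 ≡ 35. → (12, 35)
2G = (12, 35).
Finally 2G + H:
(12, 35) + (10, 50). λ = (50 - 35)/(10 - 12) ≡ 15/71 mod 73. 71⁻¹ ≡ 36 (mod 73), so λ ≡ 29.
  x = λ² - 12 - 10 = 841 - 22 ≡ 16; y = λ·(12 - 16) - 35 ≡ 68. → (16, 68)

(16, 68)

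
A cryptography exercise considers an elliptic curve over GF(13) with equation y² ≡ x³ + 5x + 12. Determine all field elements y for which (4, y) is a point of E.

x³ + 5x + 12 = 96 ≡ 5 (mod 13).
5 is a non-residue mod 13; no y exists.

none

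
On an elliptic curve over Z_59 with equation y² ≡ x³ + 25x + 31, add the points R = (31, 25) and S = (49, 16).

(53, 45)

(31, 25) + (49, 16). λ = (16 - 25)/(49 - 31) ≡ 50/18 mod 59. 18⁻¹ ≡ 23 (mod 59), so λ ≡ 29.
  x = λ² - 31 - 49 = 841 - 80 ≡ 53; y = λ·(31 - 53) - 25 ≡ 45. → (53, 45)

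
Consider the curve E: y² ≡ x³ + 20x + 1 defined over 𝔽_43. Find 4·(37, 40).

(20, 4)

Write P = (37, 40).
Repeated addition: build up to 4P.
2P: tangent at (37, 40): λ = (3·37² + 20)/(2·40) ≡ 42/37. 37⁻¹ ≡ 7 (mod 43), so λ ≡ 42·7 ≡ 36.
  x = λ² - 37 - 37 = 1296 - 74 ≡ 18; y = λ·(37 - 18) - 40 ≡ 42. → (18, 42)
3P: (18, 42) + (37, 40). λ = (40 - 42)/(37 - 18) ≡ 41/19 mod 43. 19⁻¹ ≡ 34 (mod 43) since 19·34 = 646 ≡ 1, so λ ≡ 18.
  x = λ² - 18 - 37 = 324 - 55 ≡ 11; y = λ·(18 - 11) - 42 ≡ 41. → (11, 41)
4P: (11, 41) + (37, 40). λ = (40 - 41)/(37 - 11) ≡ 42/26 mod 43. 26⁻¹ ≡ 5 (mod 43) since 26·5 = 130 ≡ 1, so λ ≡ 38.
  x = λ² - 11 - 37 = 1444 - 48 ≡ 20; y = λ·(11 - 20) - 41 ≡ 4. → (20, 4)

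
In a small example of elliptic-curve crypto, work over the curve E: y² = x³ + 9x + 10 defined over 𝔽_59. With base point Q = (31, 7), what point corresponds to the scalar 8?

(50, 47)

Repeated addition: build up to 8Q.
2Q: tangent at (31, 7): λ = (3·31² + 9)/(2·7) ≡ 1/14. 14⁻¹ ≡ 38 (mod 59), so λ ≡ 1·38 ≡ 38.
  x = λ² - 31 - 31 = 1444 - 62 ≡ 25; y = λ·(31 - 25) - 7 ≡ 44. → (25, 44)
3Q: (25, 44) + (31, 7). λ = (7 - 44)/(31 - 25) ≡ 22/6 mod 59. 6⁻¹ ≡ 10 (mod 59), so λ ≡ 43.
  x = λ² - 25 - 31 = 1849 - 56 ≡ 23; y = λ·(25 - 23) - 44 ≡ 42. → (23, 42)
4Q: (23, 42) + (31, 7). λ = (7 - 42)/(31 - 23) ≡ 24/8 mod 59. 8⁻¹ ≡ 37 (mod 59), so λ ≡ 3.
  x = λ² - 23 - 31 = 9 - 54 ≡ 14; y = λ·(23 - 14) - 42 ≡ 44. → (14, 44)
5Q: (14, 44) + (31, 7). λ = (7 - 44)/(31 - 14) ≡ 22/17 mod 59. 17⁻¹ ≡ 7 (mod 59) since 17·7 = 119 ≡ 1, so λ ≡ 36.
  x = λ² - 14 - 31 = 1296 - 45 ≡ 12; y = λ·(14 - 12) - 44 ≡ 28. → (12, 28)
6Q: (12, 28) + (31, 7). λ = (7 - 28)/(31 - 12) ≡ 38/19 mod 59. 19⁻¹ ≡ 28 (mod 59) since 19·28 = 532 ≡ 1, so λ ≡ 2.
  x = λ² - 12 - 31 = 4 - 43 ≡ 20; y = λ·(12 - 20) - 28 ≡ 15. → (20, 15)
7Q: (20, 15) + (31, 7). λ = (7 - 15)/(31 - 20) ≡ 51/11 mod 59. 11⁻¹ ≡ 43 (mod 59), so λ ≡ 10.
  x = λ² - 20 - 31 = 100 - 51 ≡ 49; y = λ·(20 - 49) - 15 ≡ 49. → (49, 49)
8Q: (49, 49) + (31, 7). λ = (7 - 49)/(31 - 49) ≡ 17/41 mod 59. 41⁻¹ ≡ 36 (mod 59) since 41·36 = 1476 ≡ 1, so λ ≡ 22.
  x = λ² - 49 - 31 = 484 - 80 ≡ 50; y = λ·(49 - 50) - 49 ≡ 47. → (50, 47)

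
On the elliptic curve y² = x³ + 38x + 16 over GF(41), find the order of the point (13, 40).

2P: tangent at (13, 40): λ = (3·13² + 38)/(2·40) ≡ 12/39. 39⁻¹ ≡ 20 (mod 41), so λ ≡ 12·20 ≡ 35.
  x = λ² - 13 - 13 = 1225 - 26 ≡ 10; y = λ·(13 - 10) - 40 ≡ 24. → (10, 24)
3P: (10, 24) + (13, 40). λ = (40 - 24)/(13 - 10) ≡ 16/3 mod 41. 3⁻¹ ≡ 14 (mod 41) since 3·14 = 42 ≡ 1, so λ ≡ 19.
  x = λ² - 10 - 13 = 361 - 23 ≡ 10; y = λ·(10 - 10) - 24 ≡ 17. → (10, 17)
4P: (10, 17) + (13, 40). λ = (40 - 17)/(13 - 10) ≡ 23/3 mod 41. 3⁻¹ ≡ 14 (mod 41) since 3·14 = 42 ≡ 1, so λ ≡ 35.
  x = λ² - 10 - 13 = 1225 - 23 ≡ 13; y = λ·(10 - 13) - 17 ≡ 1. → (13, 1)
5P: (13, 1) + (13, 40): same x and y₁ ≡ -y₂, so the sum is O.
5P = O, so the order is 5.

5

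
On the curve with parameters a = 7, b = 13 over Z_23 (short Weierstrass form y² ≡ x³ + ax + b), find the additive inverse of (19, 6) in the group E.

-(19, 6) = (19, -6 mod 23) = (19, 17).

(19, 17)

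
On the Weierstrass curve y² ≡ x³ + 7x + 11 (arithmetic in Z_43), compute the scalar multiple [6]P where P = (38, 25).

Double-and-add on 6 = (110)₂. Start with P = (38, 25) for the leading 1-bit.
double: tangent at (38, 25): λ = (3·38² + 7)/(2·25) ≡ 39/7. 7⁻¹ ≡ 37 (mod 43), so λ ≡ 39·37 ≡ 24.
  x = λ² - 38 - 38 = 576 - 76 ≡ 27; y = λ·(38 - 27) - 25 ≡ 24. → (27, 24)
add P: (27, 24) + (38, 25). λ = (25 - 24)/(38 - 27) ≡ 1/11 mod 43. 11⁻¹ ≡ 4 (mod 43), so λ ≡ 4.
  x = λ² - 27 - 38 = 16 - 65 ≡ 37; y = λ·(27 - 37) - 24 ≡ 22. → (37, 22)
double: tangent at (37, 22): λ = (3·37² + 7)/(2·22) ≡ 29/1. 1⁻¹ ≡ 1 (mod 43), so λ ≡ 29·1 ≡ 29.
  x = λ² - 37 - 37 = 841 - 74 ≡ 36; y = λ·(37 - 36) - 22 ≡ 7. → (36, 7)

(36, 7)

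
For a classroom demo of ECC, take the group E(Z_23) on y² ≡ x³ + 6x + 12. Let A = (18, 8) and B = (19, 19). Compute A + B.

(18, 8) + (19, 19). λ = (19 - 8)/(19 - 18) ≡ 11/1 mod 23. 1⁻¹ ≡ 1 (mod 23), so λ ≡ 11.
  x = λ² - 18 - 19 = 121 - 37 ≡ 15; y = λ·(18 - 15) - 8 ≡ 2. → (15, 2)

(15, 2)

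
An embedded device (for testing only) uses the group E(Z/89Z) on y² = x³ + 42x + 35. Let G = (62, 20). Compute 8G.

(21, 78)

Repeated addition: build up to 8G.
2G: tangent at (62, 20): λ = (3·62² + 42)/(2·20) ≡ 4/40. 40⁻¹ ≡ 69 (mod 89), so λ ≡ 4·69 ≡ 9.
  x = λ² - 62 - 62 = 81 - 124 ≡ 46; y = λ·(62 - 46) - 20 ≡ 35. → (46, 35)
3G: (46, 35) + (62, 20). λ = (20 - 35)/(62 - 46) ≡ 74/16 mod 89. 16⁻¹ ≡ 39 (mod 89), so λ ≡ 38.
  x = λ² - 46 - 62 = 1444 - 108 ≡ 1; y = λ·(46 - 1) - 35 ≡ 73. → (1, 73)
4G: (1, 73) + (62, 20). λ = (20 - 73)/(62 - 1) ≡ 36/61 mod 89. 61⁻¹ ≡ 54 (mod 89), so λ ≡ 75.
  x = λ² - 1 - 62 = 5625 - 63 ≡ 44; y = λ·(1 - 44) - 73 ≡ 84. → (44, 84)
5G: (44, 84) + (62, 20). λ = (20 - 84)/(62 - 44) ≡ 25/18 mod 89. 18⁻¹ ≡ 5 (mod 89), so λ ≡ 36.
  x = λ² - 44 - 62 = 1296 - 106 ≡ 33; y = λ·(44 - 33) - 84 ≡ 45. → (33, 45)
6G: (33, 45) + (62, 20). λ = (20 - 45)/(62 - 33) ≡ 64/29 mod 89. 29⁻¹ ≡ 43 (mod 89), so λ ≡ 82.
  x = λ² - 33 - 62 = 6724 - 95 ≡ 43; y = λ·(33 - 43) - 45 ≡ 25. → (43, 25)
7G: (43, 25) + (62, 20). λ = (20 - 25)/(62 - 43) ≡ 84/19 mod 89. 19⁻¹ ≡ 75 (mod 89) since 19·75 = 1425 ≡ 1, so λ ≡ 70.
  x = λ² - 43 - 62 = 4900 - 105 ≡ 78; y = λ·(43 - 78) - 25 ≡ 17. → (78, 17)
8G: (78, 17) + (62, 20). λ = (20 - 17)/(62 - 78) ≡ 3/73 mod 89. 73⁻¹ ≡ 50 (mod 89), so λ ≡ 61.
  x = λ² - 78 - 62 = 3721 - 140 ≡ 21; y = λ·(78 - 21) - 17 ≡ 78. → (21, 78)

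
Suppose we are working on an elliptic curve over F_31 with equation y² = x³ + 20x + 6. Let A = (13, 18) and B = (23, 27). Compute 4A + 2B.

First 4A:
Repeated addition: build up to 4A.
2A: tangent at (13, 18): λ = (3·13² + 20)/(2·18) ≡ 0/5. 5⁻¹ ≡ 25 (mod 31), so λ ≡ 0·25 ≡ 0.
  x = λ² - 13 - 13 = 0 - 26 ≡ 5; y = λ·(13 - 5) - 18 ≡ 13. → (5, 13)
3A: (5, 13) + (13, 18). λ = (18 - 13)/(13 - 5) ≡ 5/8 mod 31. 8⁻¹ ≡ 4 (mod 31) since 8·4 = 32 ≡ 1, so λ ≡ 20.
  x = λ² - 5 - 13 = 400 - 18 ≡ 10; y = λ·(5 - 10) - 13 ≡ 11. → (10, 11)
4A: (10, 11) + (13, 18). λ = (18 - 11)/(13 - 10) ≡ 7/3 mod 31. 3⁻¹ ≡ 21 (mod 31) since 3·21 = 63 ≡ 1, so λ ≡ 23.
  x = λ² - 10 - 13 = 529 - 23 ≡ 10; y = λ·(10 - 10) - 11 ≡ 20. → (10, 20)
4A = (10, 20).
Next 2B:
Repeated addition: build up to 2B.
2B: tangent at (23, 27): λ = (3·23² + 20)/(2·27) ≡ 26/23. 23⁻¹ ≡ 27 (mod 31), so λ ≡ 26·27 ≡ 20.
  x = λ² - 23 - 23 = 400 - 46 ≡ 13; y = λ·(23 - 13) - 27 ≡ 18. → (13, 18)
2B = (13, 18).
Finally 4A + 2B:
(10, 20) + (13, 18). λ = (18 - 20)/(13 - 10) ≡ 29/3 mod 31. 3⁻¹ ≡ 21 (mod 31) since 3·21 = 63 ≡ 1, so λ ≡ 20.
  x = λ² - 10 - 13 = 400 - 23 ≡ 5; y = λ·(10 - 5) - 20 ≡ 18. → (5, 18)

(5, 18)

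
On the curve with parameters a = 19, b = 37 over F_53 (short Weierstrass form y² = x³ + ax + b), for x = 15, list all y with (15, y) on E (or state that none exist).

x³ + 19x + 37 = 3697 ≡ 40 (mod 53).
Square roots of 40 mod 53: 26 and 27 (since 26² = 676 ≡ 40).

26, 27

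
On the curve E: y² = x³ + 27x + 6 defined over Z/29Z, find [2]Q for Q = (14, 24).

tangent at (14, 24): λ = (3·14² + 27)/(2·24) ≡ 6/19. 19⁻¹ ≡ 26 (mod 29) since 19·26 = 494 ≡ 1, so λ ≡ 6·26 ≡ 11.
  x = λ² - 14 - 14 = 121 - 28 ≡ 6; y = λ·(14 - 6) - 24 ≡ 6. → (6, 6)

(6, 6)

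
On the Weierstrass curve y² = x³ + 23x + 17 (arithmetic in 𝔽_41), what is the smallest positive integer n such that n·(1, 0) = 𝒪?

2

2P: (1, 0) + (1, 0): same x and y₁ ≡ -y₂, so the sum is 𝒪.
2P = 𝒪, so the order is 2.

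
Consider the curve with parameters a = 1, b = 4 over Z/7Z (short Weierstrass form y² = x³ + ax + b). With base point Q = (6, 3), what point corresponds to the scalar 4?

Double-and-add on 4 = (100)₂. Start with Q = (6, 3) for the leading 1-bit.
double: tangent at (6, 3): λ = (3·6² + 1)/(2·3) ≡ 4/6. 6⁻¹ ≡ 6 (mod 7), so λ ≡ 4·6 ≡ 3.
  x = λ² - 6 - 6 = 9 - 12 ≡ 4; y = λ·(6 - 4) - 3 ≡ 3. → (4, 3)
double: tangent at (4, 3): λ = (3·4² + 1)/(2·3) ≡ 0/6. 6⁻¹ ≡ 6 (mod 7), so λ ≡ 0·6 ≡ 0.
  x = λ² - 4 - 4 = 0 - 8 ≡ 6; y = λ·(4 - 6) - 3 ≡ 4. → (6, 4)

(6, 4)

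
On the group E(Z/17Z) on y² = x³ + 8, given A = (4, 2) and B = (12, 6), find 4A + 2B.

First 4A:
Repeated addition: build up to 4A.
2A: tangent at (4, 2): λ = (3·4² + 0)/(2·2) ≡ 14/4. 4⁻¹ ≡ 13 (mod 17), so λ ≡ 14·13 ≡ 12.
  x = λ² - 4 - 4 = 144 - 8 ≡ 0; y = λ·(4 - 0) - 2 ≡ 12. → (0, 12)
3A: (0, 12) + (4, 2). λ = (2 - 12)/(4 - 0) ≡ 7/4 mod 17. 4⁻¹ ≡ 13 (mod 17), so λ ≡ 6.
  x = λ² - 0 - 4 = 36 - 4 ≡ 15; y = λ·(0 - 15) - 12 ≡ 0. → (15, 0)
4A: (15, 0) + (4, 2). λ = (2 - 0)/(4 - 15) ≡ 2/6 mod 17. 6⁻¹ ≡ 3 (mod 17), so λ ≡ 6.
  x = λ² - 15 - 4 = 36 - 19 ≡ 0; y = λ·(15 - 0) - 0 ≡ 5. → (0, 5)
4A = (0, 5).
Next 2B:
Repeated addition: build up to 2B.
2B: tangent at (12, 6): λ = (3·12² + 0)/(2·6) ≡ 7/12. 12⁻¹ ≡ 10 (mod 17), so λ ≡ 7·10 ≡ 2.
  x = λ² - 12 - 12 = 4 - 24 ≡ 14; y = λ·(12 - 14) - 6 ≡ 7. → (14, 7)
2B = (14, 7).
Finally 4A + 2B:
(0, 5) + (14, 7). λ = (7 - 5)/(14 - 0) ≡ 2/14 mod 17. 14⁻¹ ≡ 11 (mod 17), so λ ≡ 5.
  x = λ² - 0 - 14 = 25 - 14 ≡ 11; y = λ·(0 - 11) - 5 ≡ 8. → (11, 8)

(11, 8)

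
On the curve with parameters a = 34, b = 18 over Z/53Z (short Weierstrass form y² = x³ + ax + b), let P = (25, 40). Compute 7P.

(30, 52)

Repeated addition: build up to 7P.
2P: tangent at (25, 40): λ = (3·25² + 34)/(2·40) ≡ 1/27. 27⁻¹ ≡ 2 (mod 53) since 27·2 = 54 ≡ 1, so λ ≡ 1·2 ≡ 2.
  x = λ² - 25 - 25 = 4 - 50 ≡ 7; y = λ·(25 - 7) - 40 ≡ 49. → (7, 49)
3P: (7, 49) + (25, 40). λ = (40 - 49)/(25 - 7) ≡ 44/18 mod 53. 18⁻¹ ≡ 3 (mod 53), so λ ≡ 26.
  x = λ² - 7 - 25 = 676 - 32 ≡ 8; y = λ·(7 - 8) - 49 ≡ 31. → (8, 31)
4P: (8, 31) + (25, 40). λ = (40 - 31)/(25 - 8) ≡ 9/17 mod 53. 17⁻¹ ≡ 25 (mod 53), so λ ≡ 13.
  x = λ² - 8 - 25 = 169 - 33 ≡ 30; y = λ·(8 - 30) - 31 ≡ 1. → (30, 1)
5P: (30, 1) + (25, 40). λ = (40 - 1)/(25 - 30) ≡ 39/48 mod 53. 48⁻¹ ≡ 21 (mod 53), so λ ≡ 24.
  x = λ² - 30 - 25 = 576 - 55 ≡ 44; y = λ·(30 - 44) - 1 ≡ 34. → (44, 34)
6P: (44, 34) + (25, 40). λ = (40 - 34)/(25 - 44) ≡ 6/34 mod 53. 34⁻¹ ≡ 39 (mod 53) since 34·39 = 1326 ≡ 1, so λ ≡ 22.
  x = λ² - 44 - 25 = 484 - 69 ≡ 44; y = λ·(44 - 44) - 34 ≡ 19. → (44, 19)
7P: (44, 19) + (25, 40). λ = (40 - 19)/(25 - 44) ≡ 21/34 mod 53. 34⁻¹ ≡ 39 (mod 53), so λ ≡ 24.
  x = λ² - 44 - 25 = 576 - 69 ≡ 30; y = λ·(44 - 30) - 19 ≡ 52. → (30, 52)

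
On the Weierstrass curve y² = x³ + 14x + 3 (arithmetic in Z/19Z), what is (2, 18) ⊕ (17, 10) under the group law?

(4, 16)

(2, 18) + (17, 10). λ = (10 - 18)/(17 - 2) ≡ 11/15 mod 19. 15⁻¹ ≡ 14 (mod 19) since 15·14 = 210 ≡ 1, so λ ≡ 2.
  x = λ² - 2 - 17 = 4 - 19 ≡ 4; y = λ·(2 - 4) - 18 ≡ 16. → (4, 16)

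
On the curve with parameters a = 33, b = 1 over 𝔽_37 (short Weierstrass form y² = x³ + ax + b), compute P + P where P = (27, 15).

(20, 22)

tangent at (27, 15): λ = (3·27² + 33)/(2·15) ≡ 0/30. 30⁻¹ ≡ 21 (mod 37), so λ ≡ 0·21 ≡ 0.
  x = λ² - 27 - 27 = 0 - 54 ≡ 20; y = λ·(27 - 20) - 15 ≡ 22. → (20, 22)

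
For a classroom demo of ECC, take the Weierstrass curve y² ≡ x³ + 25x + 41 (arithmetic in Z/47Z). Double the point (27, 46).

tangent at (27, 46): λ = (3·27² + 25)/(2·46) ≡ 3/45. 45⁻¹ ≡ 23 (mod 47) since 45·23 = 1035 ≡ 1, so λ ≡ 3·23 ≡ 22.
  x = λ² - 27 - 27 = 484 - 54 ≡ 7; y = λ·(27 - 7) - 46 ≡ 18. → (7, 18)

(7, 18)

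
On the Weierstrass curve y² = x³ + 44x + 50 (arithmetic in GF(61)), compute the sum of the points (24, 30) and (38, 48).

(38, 13)

(24, 30) + (38, 48). λ = (48 - 30)/(38 - 24) ≡ 18/14 mod 61. 14⁻¹ ≡ 48 (mod 61) since 14·48 = 672 ≡ 1, so λ ≡ 10.
  x = λ² - 24 - 38 = 100 - 62 ≡ 38; y = λ·(24 - 38) - 30 ≡ 13. → (38, 13)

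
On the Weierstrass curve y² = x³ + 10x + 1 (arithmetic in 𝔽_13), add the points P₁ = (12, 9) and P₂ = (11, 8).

(4, 12)

(12, 9) + (11, 8). λ = (8 - 9)/(11 - 12) ≡ 12/12 mod 13. 12⁻¹ ≡ 12 (mod 13), so λ ≡ 1.
  x = λ² - 12 - 11 = 1 - 23 ≡ 4; y = λ·(12 - 4) - 9 ≡ 12. → (4, 12)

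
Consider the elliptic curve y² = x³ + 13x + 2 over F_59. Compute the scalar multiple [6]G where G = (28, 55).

(30, 55)

Repeated addition: build up to 6G.
2G: tangent at (28, 55): λ = (3·28² + 13)/(2·55) ≡ 5/51. 51⁻¹ ≡ 22 (mod 59), so λ ≡ 5·22 ≡ 51.
  x = λ² - 28 - 28 = 2601 - 56 ≡ 8; y = λ·(28 - 8) - 55 ≡ 21. → (8, 21)
3G: (8, 21) + (28, 55). λ = (55 - 21)/(28 - 8) ≡ 34/20 mod 59. 20⁻¹ ≡ 3 (mod 59), so λ ≡ 43.
  x = λ² - 8 - 28 = 1849 - 36 ≡ 43; y = λ·(8 - 43) - 21 ≡ 8. → (43, 8)
4G: (43, 8) + (28, 55). λ = (55 - 8)/(28 - 43) ≡ 47/44 mod 59. 44⁻¹ ≡ 55 (mod 59) since 44·55 = 2420 ≡ 1, so λ ≡ 48.
  x = λ² - 43 - 28 = 2304 - 71 ≡ 50; y = λ·(43 - 50) - 8 ≡ 10. → (50, 10)
5G: (50, 10) + (28, 55). λ = (55 - 10)/(28 - 50) ≡ 45/37 mod 59. 37⁻¹ ≡ 8 (mod 59), so λ ≡ 6.
  x = λ² - 50 - 28 = 36 - 78 ≡ 17; y = λ·(50 - 17) - 10 ≡ 11. → (17, 11)
6G: (17, 11) + (28, 55). λ = (55 - 11)/(28 - 17) ≡ 44/11 mod 59. 11⁻¹ ≡ 43 (mod 59) since 11·43 = 473 ≡ 1, so λ ≡ 4.
  x = λ² - 17 - 28 = 16 - 45 ≡ 30; y = λ·(17 - 30) - 11 ≡ 55. → (30, 55)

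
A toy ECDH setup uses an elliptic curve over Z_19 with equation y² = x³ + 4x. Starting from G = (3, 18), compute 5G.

Repeated addition: build up to 5G.
2G: tangent at (3, 18): λ = (3·3² + 4)/(2·18) ≡ 12/17. 17⁻¹ ≡ 9 (mod 19) since 17·9 = 153 ≡ 1, so λ ≡ 12·9 ≡ 13.
  x = λ² - 3 - 3 = 169 - 6 ≡ 11; y = λ·(3 - 11) - 18 ≡ 11. → (11, 11)
3G: (11, 11) + (3, 18). λ = (18 - 11)/(3 - 11) ≡ 7/11 mod 19. 11⁻¹ ≡ 7 (mod 19), so λ ≡ 11.
  x = λ² - 11 - 3 = 121 - 14 ≡ 12; y = λ·(11 - 12) - 11 ≡ 16. → (12, 16)
4G: (12, 16) + (3, 18). λ = (18 - 16)/(3 - 12) ≡ 2/10 mod 19. 10⁻¹ ≡ 2 (mod 19) since 10·2 = 20 ≡ 1, so λ ≡ 4.
  x = λ² - 12 - 3 = 16 - 15 ≡ 1; y = λ·(12 - 1) - 16 ≡ 9. → (1, 9)
5G: (1, 9) + (3, 18). λ = (18 - 9)/(3 - 1) ≡ 9/2 mod 19. 2⁻¹ ≡ 10 (mod 19) since 2·10 = 20 ≡ 1, so λ ≡ 14.
  x = λ² - 1 - 3 = 196 - 4 ≡ 2; y = λ·(1 - 2) - 9 ≡ 15. → (2, 15)

(2, 15)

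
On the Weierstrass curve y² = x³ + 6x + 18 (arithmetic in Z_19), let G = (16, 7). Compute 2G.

tangent at (16, 7): λ = (3·16² + 6)/(2·7) ≡ 14/14. 14⁻¹ ≡ 15 (mod 19), so λ ≡ 14·15 ≡ 1.
  x = λ² - 16 - 16 = 1 - 32 ≡ 7; y = λ·(16 - 7) - 7 ≡ 2. → (7, 2)

(7, 2)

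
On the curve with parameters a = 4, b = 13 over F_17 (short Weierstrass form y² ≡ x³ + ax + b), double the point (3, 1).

tangent at (3, 1): λ = (3·3² + 4)/(2·1) ≡ 14/2. 2⁻¹ ≡ 9 (mod 17), so λ ≡ 14·9 ≡ 7.
  x = λ² - 3 - 3 = 49 - 6 ≡ 9; y = λ·(3 - 9) - 1 ≡ 8. → (9, 8)

(9, 8)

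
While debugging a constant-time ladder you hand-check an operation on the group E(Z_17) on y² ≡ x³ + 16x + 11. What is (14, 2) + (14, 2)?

(10, 7)

tangent at (14, 2): λ = (3·14² + 16)/(2·2) ≡ 9/4. 4⁻¹ ≡ 13 (mod 17) since 4·13 = 52 ≡ 1, so λ ≡ 9·13 ≡ 15.
  x = λ² - 14 - 14 = 225 - 28 ≡ 10; y = λ·(14 - 10) - 2 ≡ 7. → (10, 7)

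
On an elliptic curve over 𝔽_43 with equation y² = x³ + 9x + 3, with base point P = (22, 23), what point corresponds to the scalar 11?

(20, 23)

Repeated addition: build up to 11P.
2P: tangent at (22, 23): λ = (3·22² + 9)/(2·23) ≡ 42/3. 3⁻¹ ≡ 29 (mod 43) since 3·29 = 87 ≡ 1, so λ ≡ 42·29 ≡ 14.
  x = λ² - 22 - 22 = 196 - 44 ≡ 23; y = λ·(22 - 23) - 23 ≡ 6. → (23, 6)
3P: (23, 6) + (22, 23). λ = (23 - 6)/(22 - 23) ≡ 17/42 mod 43. 42⁻¹ ≡ 42 (mod 43), so λ ≡ 26.
  x = λ² - 23 - 22 = 676 - 45 ≡ 29; y = λ·(23 - 29) - 6 ≡ 10. → (29, 10)
4P: (29, 10) + (22, 23). λ = (23 - 10)/(22 - 29) ≡ 13/36 mod 43. 36⁻¹ ≡ 6 (mod 43), so λ ≡ 35.
  x = λ² - 29 - 22 = 1225 - 51 ≡ 13; y = λ·(29 - 13) - 10 ≡ 34. → (13, 34)
5P: (13, 34) + (22, 23). λ = (23 - 34)/(22 - 13) ≡ 32/9 mod 43. 9⁻¹ ≡ 24 (mod 43), so λ ≡ 37.
  x = λ² - 13 - 22 = 1369 - 35 ≡ 1; y = λ·(13 - 1) - 34 ≡ 23. → (1, 23)
6P: (1, 23) + (22, 23). λ = (23 - 23)/(22 - 1) ≡ 0/21 mod 43. 21⁻¹ ≡ 41 (mod 43) since 21·41 = 861 ≡ 1, so λ ≡ 0.
  x = λ² - 1 - 22 = 0 - 23 ≡ 20; y = λ·(1 - 20) - 23 ≡ 20. → (20, 20)
7P: (20, 20) + (22, 23). λ = (23 - 20)/(22 - 20) ≡ 3/2 mod 43. 2⁻¹ ≡ 22 (mod 43), so λ ≡ 23.
  x = λ² - 20 - 22 = 529 - 42 ≡ 14; y = λ·(20 - 14) - 20 ≡ 32. → (14, 32)
8P: (14, 32) + (22, 23). λ = (23 - 32)/(22 - 14) ≡ 34/8 mod 43. 8⁻¹ ≡ 27 (mod 43) since 8·27 = 216 ≡ 1, so λ ≡ 15.
  x = λ² - 14 - 22 = 225 - 36 ≡ 17; y = λ·(14 - 17) - 32 ≡ 9. → (17, 9)
9P: (17, 9) + (22, 23). λ = (23 - 9)/(22 - 17) ≡ 14/5 mod 43. 5⁻¹ ≡ 26 (mod 43), so λ ≡ 20.
  x = λ² - 17 - 22 = 400 - 39 ≡ 17; y = λ·(17 - 17) - 9 ≡ 34. → (17, 34)
10P: (17, 34) + (22, 23). λ = (23 - 34)/(22 - 17) ≡ 32/5 mod 43. 5⁻¹ ≡ 26 (mod 43), so λ ≡ 15.
  x = λ² - 17 - 22 = 225 - 39 ≡ 14; y = λ·(17 - 14) - 34 ≡ 11. → (14, 11)
11P: (14, 11) + (22, 23). λ = (23 - 11)/(22 - 14) ≡ 12/8 mod 43. 8⁻¹ ≡ 27 (mod 43) since 8·27 = 216 ≡ 1, so λ ≡ 23.
  x = λ² - 14 - 22 = 529 - 36 ≡ 20; y = λ·(14 - 20) - 11 ≡ 23. → (20, 23)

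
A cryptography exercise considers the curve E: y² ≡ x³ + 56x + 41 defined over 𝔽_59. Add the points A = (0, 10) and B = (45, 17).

(0, 10) + (45, 17). λ = (17 - 10)/(45 - 0) ≡ 7/45 mod 59. 45⁻¹ ≡ 21 (mod 59), so λ ≡ 29.
  x = λ² - 0 - 45 = 841 - 45 ≡ 29; y = λ·(0 - 29) - 10 ≡ 34. → (29, 34)

(29, 34)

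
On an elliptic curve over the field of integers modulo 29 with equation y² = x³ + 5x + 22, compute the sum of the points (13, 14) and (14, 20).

(9, 10)

(13, 14) + (14, 20). λ = (20 - 14)/(14 - 13) ≡ 6/1 mod 29. 1⁻¹ ≡ 1 (mod 29) since 1·1 = 1 ≡ 1, so λ ≡ 6.
  x = λ² - 13 - 14 = 36 - 27 ≡ 9; y = λ·(13 - 9) - 14 ≡ 10. → (9, 10)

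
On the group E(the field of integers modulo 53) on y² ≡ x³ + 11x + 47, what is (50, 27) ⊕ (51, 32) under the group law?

(30, 20)

(50, 27) + (51, 32). λ = (32 - 27)/(51 - 50) ≡ 5/1 mod 53. 1⁻¹ ≡ 1 (mod 53) since 1·1 = 1 ≡ 1, so λ ≡ 5.
  x = λ² - 50 - 51 = 25 - 101 ≡ 30; y = λ·(50 - 30) - 27 ≡ 20. → (30, 20)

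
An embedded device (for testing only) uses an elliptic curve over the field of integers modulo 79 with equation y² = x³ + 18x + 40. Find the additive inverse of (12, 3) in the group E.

(12, 76)

-(12, 3) = (12, -3 mod 79) = (12, 76).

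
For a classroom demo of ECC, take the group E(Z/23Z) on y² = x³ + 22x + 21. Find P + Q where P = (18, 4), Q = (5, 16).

(18, 19)

(18, 4) + (5, 16). λ = (16 - 4)/(5 - 18) ≡ 12/10 mod 23. 10⁻¹ ≡ 7 (mod 23), so λ ≡ 15.
  x = λ² - 18 - 5 = 225 - 23 ≡ 18; y = λ·(18 - 18) - 4 ≡ 19. → (18, 19)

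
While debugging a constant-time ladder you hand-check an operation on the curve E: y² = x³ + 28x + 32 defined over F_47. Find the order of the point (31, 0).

2

2P: (31, 0) + (31, 0): same x and y₁ ≡ -y₂, so the sum is 𝒪.
2P = 𝒪, so the order is 2.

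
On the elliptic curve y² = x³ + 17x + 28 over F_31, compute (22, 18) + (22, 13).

O

The two points share x = 22 and their y-coordinates satisfy 18 + 13 ≡ 0 (mod 31), so they are inverses. Their sum is 𝒪.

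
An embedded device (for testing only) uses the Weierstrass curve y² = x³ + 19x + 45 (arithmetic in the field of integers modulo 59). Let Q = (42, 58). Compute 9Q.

(30, 48)

Double-and-add on 9 = (1001)₂. Start with Q = (42, 58) for the leading 1-bit.
double: tangent at (42, 58): λ = (3·42² + 19)/(2·58) ≡ 1/57. 57⁻¹ ≡ 29 (mod 59) since 57·29 = 1653 ≡ 1, so λ ≡ 1·29 ≡ 29.
  x = λ² - 42 - 42 = 841 - 84 ≡ 49; y = λ·(42 - 49) - 58 ≡ 34. → (49, 34)
double: tangent at (49, 34): λ = (3·49² + 19)/(2·34) ≡ 24/9. 9⁻¹ ≡ 46 (mod 59) since 9·46 = 414 ≡ 1, so λ ≡ 24·46 ≡ 42.
  x = λ² - 49 - 49 = 1764 - 98 ≡ 14; y = λ·(49 - 14) - 34 ≡ 20. → (14, 20)
double: tangent at (14, 20): λ = (3·14² + 19)/(2·20) ≡ 17/40. 40⁻¹ ≡ 31 (mod 59), so λ ≡ 17·31 ≡ 55.
  x = λ² - 14 - 14 = 3025 - 28 ≡ 47; y = λ·(14 - 47) - 20 ≡ 53. → (47, 53)
add Q: (47, 53) + (42, 58). λ = (58 - 53)/(42 - 47) ≡ 5/54 mod 59. 54⁻¹ ≡ 47 (mod 59), so λ ≡ 58.
  x = λ² - 47 - 42 = 3364 - 89 ≡ 30; y = λ·(47 - 30) - 53 ≡ 48. → (30, 48)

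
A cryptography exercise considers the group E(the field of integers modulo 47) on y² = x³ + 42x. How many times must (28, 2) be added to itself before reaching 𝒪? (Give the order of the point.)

8

2P: tangent at (28, 2): λ = (3·28² + 42)/(2·2) ≡ 44/4. 4⁻¹ ≡ 12 (mod 47), so λ ≡ 44·12 ≡ 11.
  x = λ² - 28 - 28 = 121 - 56 ≡ 18; y = λ·(28 - 18) - 2 ≡ 14. → (18, 14)
3P: (18, 14) + (28, 2). λ = (2 - 14)/(28 - 18) ≡ 35/10 mod 47. 10⁻¹ ≡ 33 (mod 47), so λ ≡ 27.
  x = λ² - 18 - 28 = 729 - 46 ≡ 25; y = λ·(18 - 25) - 14 ≡ 32. → (25, 32)
4P: (25, 32) + (28, 2). λ = (2 - 32)/(28 - 25) ≡ 17/3 mod 47. 3⁻¹ ≡ 16 (mod 47), so λ ≡ 37.
  x = λ² - 25 - 28 = 1369 - 53 ≡ 0; y = λ·(25 - 0) - 32 ≡ 0. → (0, 0)
5P: (0, 0) + (28, 2). λ = (2 - 0)/(28 - 0) ≡ 2/28 mod 47. 28⁻¹ ≡ 42 (mod 47), so λ ≡ 37.
  x = λ² - 0 - 28 = 1369 - 28 ≡ 25; y = λ·(0 - 25) - 0 ≡ 15. → (25, 15)
6P: (25, 15) + (28, 2). λ = (2 - 15)/(28 - 25) ≡ 34/3 mod 47. 3⁻¹ ≡ 16 (mod 47) since 3·16 = 48 ≡ 1, so λ ≡ 27.
  x = λ² - 25 - 28 = 729 - 53 ≡ 18; y = λ·(25 - 18) - 15 ≡ 33. → (18, 33)
7P: (18, 33) + (28, 2). λ = (2 - 33)/(28 - 18) ≡ 16/10 mod 47. 10⁻¹ ≡ 33 (mod 47), so λ ≡ 11.
  x = λ² - 18 - 28 = 121 - 46 ≡ 28; y = λ·(18 - 28) - 33 ≡ 45. → (28, 45)
8P: (28, 45) + (28, 2): same x and y₁ ≡ -y₂, so the sum is 𝒪.
8P = 𝒪, so the order is 8.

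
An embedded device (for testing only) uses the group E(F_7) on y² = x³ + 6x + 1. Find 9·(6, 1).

Write P = (6, 1).
Double-and-add on 9 = (1001)₂. Start with P = (6, 1) for the leading 1-bit.
double: tangent at (6, 1): λ = (3·6² + 6)/(2·1) ≡ 2/2. 2⁻¹ ≡ 4 (mod 7) since 2·4 = 8 ≡ 1, so λ ≡ 2·4 ≡ 1.
  x = λ² - 6 - 6 = 1 - 12 ≡ 3; y = λ·(6 - 3) - 1 ≡ 2. → (3, 2)
double: tangent at (3, 2): λ = (3·3² + 6)/(2·2) ≡ 5/4. 4⁻¹ ≡ 2 (mod 7), so λ ≡ 5·2 ≡ 3.
  x = λ² - 3 - 3 = 9 - 6 ≡ 3; y = λ·(3 - 3) - 2 ≡ 5. → (3, 5)
double: tangent at (3, 5): λ = (3·3² + 6)/(2·5) ≡ 5/3. 3⁻¹ ≡ 5 (mod 7) since 3·5 = 15 ≡ 1, so λ ≡ 5·5 ≡ 4.
  x = λ² - 3 - 3 = 16 - 6 ≡ 3; y = λ·(3 - 3) - 5 ≡ 2. → (3, 2)
add P: (3, 2) + (6, 1). λ = (1 - 2)/(6 - 3) ≡ 6/3 mod 7. 3⁻¹ ≡ 5 (mod 7), so λ ≡ 2.
  x = λ² - 3 - 6 = 4 - 9 ≡ 2; y = λ·(3 - 2) - 2 ≡ 0. → (2, 0)

(2, 0)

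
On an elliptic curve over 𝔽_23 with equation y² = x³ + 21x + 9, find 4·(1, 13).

(0, 20)

Write G = (1, 13).
Double-and-add on 4 = (100)₂. Start with G = (1, 13) for the leading 1-bit.
double: tangent at (1, 13): λ = (3·1² + 21)/(2·13) ≡ 1/3. 3⁻¹ ≡ 8 (mod 23) since 3·8 = 24 ≡ 1, so λ ≡ 1·8 ≡ 8.
  x = λ² - 1 - 1 = 64 - 2 ≡ 16; y = λ·(1 - 16) - 13 ≡ 5. → (16, 5)
double: tangent at (16, 5): λ = (3·16² + 21)/(2·5) ≡ 7/10. 10⁻¹ ≡ 7 (mod 23) since 10·7 = 70 ≡ 1, so λ ≡ 7·7 ≡ 3.
  x = λ² - 16 - 16 = 9 - 32 ≡ 0; y = λ·(16 - 0) - 5 ≡ 20. → (0, 20)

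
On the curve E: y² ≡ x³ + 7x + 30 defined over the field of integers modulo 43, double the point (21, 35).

tangent at (21, 35): λ = (3·21² + 7)/(2·35) ≡ 40/27. 27⁻¹ ≡ 8 (mod 43) since 27·8 = 216 ≡ 1, so λ ≡ 40·8 ≡ 19.
  x = λ² - 21 - 21 = 361 - 42 ≡ 18; y = λ·(21 - 18) - 35 ≡ 22. → (18, 22)

(18, 22)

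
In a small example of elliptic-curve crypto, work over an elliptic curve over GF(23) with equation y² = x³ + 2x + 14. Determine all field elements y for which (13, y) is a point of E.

11, 12

x³ + 2x + 14 = 2237 ≡ 6 (mod 23).
Square roots of 6 mod 23: 11 and 12 (since 11² = 121 ≡ 6).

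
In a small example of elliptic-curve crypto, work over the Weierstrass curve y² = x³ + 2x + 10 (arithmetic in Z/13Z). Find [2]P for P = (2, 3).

tangent at (2, 3): λ = (3·2² + 2)/(2·3) ≡ 1/6. 6⁻¹ ≡ 11 (mod 13), so λ ≡ 1·11 ≡ 11.
  x = λ² - 2 - 2 = 121 - 4 ≡ 0; y = λ·(2 - 0) - 3 ≡ 6. → (0, 6)

(0, 6)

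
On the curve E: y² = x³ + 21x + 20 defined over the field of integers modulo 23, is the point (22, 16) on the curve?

y² = 16² ≡ 3; x³ + 21x + 20 = 11130 ≡ 21 (mod 23). 3 ≠ 21.

no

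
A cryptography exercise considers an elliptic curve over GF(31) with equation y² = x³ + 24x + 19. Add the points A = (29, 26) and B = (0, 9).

(29, 26) + (0, 9). λ = (9 - 26)/(0 - 29) ≡ 14/2 mod 31. 2⁻¹ ≡ 16 (mod 31) since 2·16 = 32 ≡ 1, so λ ≡ 7.
  x = λ² - 29 - 0 = 49 - 29 ≡ 20; y = λ·(29 - 20) - 26 ≡ 6. → (20, 6)

(20, 6)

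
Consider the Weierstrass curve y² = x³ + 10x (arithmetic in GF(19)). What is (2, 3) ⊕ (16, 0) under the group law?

(12, 10)

(2, 3) + (16, 0). λ = (0 - 3)/(16 - 2) ≡ 16/14 mod 19. 14⁻¹ ≡ 15 (mod 19), so λ ≡ 12.
  x = λ² - 2 - 16 = 144 - 18 ≡ 12; y = λ·(2 - 12) - 3 ≡ 10. → (12, 10)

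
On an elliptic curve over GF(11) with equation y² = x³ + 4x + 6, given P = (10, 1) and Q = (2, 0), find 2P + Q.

(6, 9)

First 2P:
Repeated addition: build up to 2P.
2P: tangent at (10, 1): λ = (3·10² + 4)/(2·1) ≡ 7/2. 2⁻¹ ≡ 6 (mod 11), so λ ≡ 7·6 ≡ 9.
  x = λ² - 10 - 10 = 81 - 20 ≡ 6; y = λ·(10 - 6) - 1 ≡ 2. → (6, 2)
2P = (6, 2).
Finally 2P + Q:
(6, 2) + (2, 0). λ = (0 - 2)/(2 - 6) ≡ 9/7 mod 11. 7⁻¹ ≡ 8 (mod 11), so λ ≡ 6.
  x = λ² - 6 - 2 = 36 - 8 ≡ 6; y = λ·(6 - 6) - 2 ≡ 9. → (6, 9)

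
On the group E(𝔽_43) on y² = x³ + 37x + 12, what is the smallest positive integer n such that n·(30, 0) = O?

2P: (30, 0) + (30, 0): same x and y₁ ≡ -y₂, so the sum is O.
2P = O, so the order is 2.

2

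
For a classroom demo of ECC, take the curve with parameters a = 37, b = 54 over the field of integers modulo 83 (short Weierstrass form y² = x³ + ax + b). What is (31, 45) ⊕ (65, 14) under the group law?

(62, 15)

(31, 45) + (65, 14). λ = (14 - 45)/(65 - 31) ≡ 52/34 mod 83. 34⁻¹ ≡ 22 (mod 83) since 34·22 = 748 ≡ 1, so λ ≡ 65.
  x = λ² - 31 - 65 = 4225 - 96 ≡ 62; y = λ·(31 - 62) - 45 ≡ 15. → (62, 15)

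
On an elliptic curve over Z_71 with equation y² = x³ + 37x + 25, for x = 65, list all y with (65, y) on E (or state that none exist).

x³ + 37x + 25 = 277055 ≡ 13 (mod 71).
13 is a non-residue mod 71; no y exists.

none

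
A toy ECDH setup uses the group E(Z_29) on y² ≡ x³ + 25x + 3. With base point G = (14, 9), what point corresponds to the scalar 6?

(14, 20)

Repeated addition: build up to 6G.
2G: tangent at (14, 9): λ = (3·14² + 25)/(2·9) ≡ 4/18. 18⁻¹ ≡ 21 (mod 29), so λ ≡ 4·21 ≡ 26.
  x = λ² - 14 - 14 = 676 - 28 ≡ 10; y = λ·(14 - 10) - 9 ≡ 8. → (10, 8)
3G: (10, 8) + (14, 9). λ = (9 - 8)/(14 - 10) ≡ 1/4 mod 29. 4⁻¹ ≡ 22 (mod 29), so λ ≡ 22.
  x = λ² - 10 - 14 = 484 - 24 ≡ 25; y = λ·(10 - 25) - 8 ≡ 10. → (25, 10)
4G: (25, 10) + (14, 9). λ = (9 - 10)/(14 - 25) ≡ 28/18 mod 29. 18⁻¹ ≡ 21 (mod 29), so λ ≡ 8.
  x = λ² - 25 - 14 = 64 - 39 ≡ 25; y = λ·(25 - 25) - 10 ≡ 19. → (25, 19)
5G: (25, 19) + (14, 9). λ = (9 - 19)/(14 - 25) ≡ 19/18 mod 29. 18⁻¹ ≡ 21 (mod 29), so λ ≡ 22.
  x = λ² - 25 - 14 = 484 - 39 ≡ 10; y = λ·(25 - 10) - 19 ≡ 21. → (10, 21)
6G: (10, 21) + (14, 9). λ = (9 - 21)/(14 - 10) ≡ 17/4 mod 29. 4⁻¹ ≡ 22 (mod 29), so λ ≡ 26.
  x = λ² - 10 - 14 = 676 - 24 ≡ 14; y = λ·(10 - 14) - 21 ≡ 20. → (14, 20)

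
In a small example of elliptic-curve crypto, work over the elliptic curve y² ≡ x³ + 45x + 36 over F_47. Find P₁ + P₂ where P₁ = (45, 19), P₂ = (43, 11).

(22, 26)

(45, 19) + (43, 11). λ = (11 - 19)/(43 - 45) ≡ 39/45 mod 47. 45⁻¹ ≡ 23 (mod 47), so λ ≡ 4.
  x = λ² - 45 - 43 = 16 - 88 ≡ 22; y = λ·(45 - 22) - 19 ≡ 26. → (22, 26)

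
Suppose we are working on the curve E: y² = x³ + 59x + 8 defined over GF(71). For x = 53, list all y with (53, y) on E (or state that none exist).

x³ + 59x + 8 = 152012 ≡ 1 (mod 71).
Square roots of 1 mod 71: 1 and 70 (since 1² = 1 ≡ 1).

1, 70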